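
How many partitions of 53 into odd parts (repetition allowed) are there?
p_odd(53) = 5120

Enumerate partitions using only odd parts via the recurrence o(n, m) = o(n, m−2) + o(n−m, m) over odd m, starting from the largest odd part ≤ n. This gives p_odd(53) = 5120. (Euler's theorem: equals the count of distinct-part partitions.)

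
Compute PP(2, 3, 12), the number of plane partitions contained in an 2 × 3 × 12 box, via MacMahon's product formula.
PP(2, 3, 12) = 63700

Evaluate the triple product over i = 1..2, j = 1..3, k = 1..12. The factors are (2/1) · (3/2) · (4/3) · (5/4) · (6/5) · (7/6) · (8/7) · (9/8) · … (72 factors total). The numerators and denominators telescope so the product is an integer; carrying out the multiplication exactly gives PP(2, 3, 12) = 63700.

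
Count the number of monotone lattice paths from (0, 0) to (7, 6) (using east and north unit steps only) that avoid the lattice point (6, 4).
Number of paths = 1086

Total paths from (0, 0) to (7, 6): C(13, 7) = 1716. Paths through (6, 4): (paths (0, 0) → (6, 4)) × (paths (6, 4) → (7, 6)) = C(10, 6) · C(3, 1) = 210 · 3 = 630. Avoidance count = 1716 − 630 = 1086.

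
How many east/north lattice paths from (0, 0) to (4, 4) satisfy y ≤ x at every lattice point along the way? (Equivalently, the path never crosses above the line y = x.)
Number of paths = 14

By the reflection principle (André's argument), the number of monotone paths to (4, 4) with n ≤ m that never go above y = x is C(8, 4) − C(8, 5) = 70 − 56 = 14.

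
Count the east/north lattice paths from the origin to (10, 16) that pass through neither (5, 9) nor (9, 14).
Number of paths = 2031337

Inclusion–exclusion. Total paths: C(26, 10) = 5311735. Through P₁: C(14, 5)·C(12, 5) = 1585584. Through P₂: C(23, 9)·C(3, 1) = 2451570. Since P₁ is strictly southwest of P₂, a monotone path through both must visit P₁ then P₂; paths through both = C(14, 5)·C(9, 4)·C(3, 1) = 756756. Avoid both = 5311735 − 1585584 − 2451570 + 756756 = 2031337.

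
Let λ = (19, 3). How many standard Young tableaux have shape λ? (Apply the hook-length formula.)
# SYT of shape (19, 3) = 1309

Hook-length formula: f^λ = n! / Π hook(c), product over all cells c of the Young diagram. For λ = (19, 3), n = 22 boxes. Hook lengths by row (left-to-right, top-to-bottom): [20, 19, 18, 16, 15, 14, 13, 12, 11, 10, 9, 8, 7, 6, 5, 4, 3, 2, 1]; [3, 2, 1]. Product of hooks = 858671297003520000. So f^λ = 22! / 858671297003520000 = 1124000727777607680000 / 858671297003520000 = 1309.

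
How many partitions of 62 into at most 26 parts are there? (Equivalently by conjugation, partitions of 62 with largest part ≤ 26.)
p(62, parts ≤ 26) = 1219073

Use the recurrence p(n, m) = p(n, m−1) + p(n−m, m): either the largest part is < m (count p(n, m−1)) or the largest part is exactly m (remove one copy of m, count p(n−m, m)). With p(0, ·) = 1 this gives p(62, parts ≤ 26) = 1219073. (By conjugating Young diagrams, this also counts partitions of 62 into at most 26 parts.)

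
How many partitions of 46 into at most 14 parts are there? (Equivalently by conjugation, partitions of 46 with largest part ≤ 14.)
p(46, parts ≤ 14) = 71509

Use the recurrence p(n, m) = p(n, m−1) + p(n−m, m): either the largest part is < m (count p(n, m−1)) or the largest part is exactly m (remove one copy of m, count p(n−m, m)). With p(0, ·) = 1 this gives p(46, parts ≤ 14) = 71509. (By conjugating Young diagrams, this also counts partitions of 46 into at most 14 parts.)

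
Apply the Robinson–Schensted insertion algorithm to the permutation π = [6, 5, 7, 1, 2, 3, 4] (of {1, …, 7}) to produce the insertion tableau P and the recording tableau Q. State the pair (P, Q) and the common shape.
P = [1, 2, 3, 4] / [5, 7] / [6];  Q = [1, 3, 6, 7] / [2, 5] / [4];  common shape = (4, 2, 1)

Row-insert the values π_1, π_2, … into P one at a time, bumping the leftmost entry strictly greater than the inserted value down to the next row. The recording tableau Q records, in position (i, j), the step at which that cell was added to P.
  Insert 6 (step 1): P = [6];  Q = [1]
  Insert 5 (step 2): P = [5] / [6];  Q = [1] / [2]
  Insert 7 (step 3): P = [5, 7] / [6];  Q = [1, 3] / [2]
  Insert 1 (step 4): P = [1, 7] / [5] / [6];  Q = [1, 3] / [2] / [4]
  Insert 2 (step 5): P = [1, 2] / [5, 7] / [6];  Q = [1, 3] / [2, 5] / [4]
  Insert 3 (step 6): P = [1, 2, 3] / [5, 7] / [6];  Q = [1, 3, 6] / [2, 5] / [4]
  Insert 4 (step 7): P = [1, 2, 3, 4] / [5, 7] / [6];  Q = [1, 3, 6, 7] / [2, 5] / [4]
Final shape: (4, 2, 1).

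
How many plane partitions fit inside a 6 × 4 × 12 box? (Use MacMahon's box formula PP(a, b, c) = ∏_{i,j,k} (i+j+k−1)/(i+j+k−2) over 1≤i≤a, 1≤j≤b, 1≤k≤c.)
PP(6, 4, 12) = 64344818940480

Evaluate the triple product over i = 1..6, j = 1..4, k = 1..12. The factors are (2/1) · (3/2) · (4/3) · (5/4) · (6/5) · (7/6) · (8/7) · (9/8) · … (288 factors total). The numerators and denominators telescope so the product is an integer; carrying out the multiplication exactly gives PP(6, 4, 12) = 64344818940480.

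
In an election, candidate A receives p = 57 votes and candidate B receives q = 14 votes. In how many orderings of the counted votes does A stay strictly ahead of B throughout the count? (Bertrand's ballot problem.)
Strict-lead orderings = 145787921878840

Total orderings of the 71 votes with 57 for A: C(71, 57) = 240719591939480. By the Bertrand ballot formula (Cycle Lemma / reflection principle), the number of orderings in which A is strictly ahead of B throughout is (p − q)/(p + q) · C(p + q, p) = (57 − 14)/(57 + 14) · 240719591939480 = 145787921878840.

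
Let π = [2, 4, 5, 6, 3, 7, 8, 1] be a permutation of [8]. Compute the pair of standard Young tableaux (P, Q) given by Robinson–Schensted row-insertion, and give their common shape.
P = [1, 3, 5, 6, 7, 8] / [2] / [4];  Q = [1, 2, 3, 4, 6, 7] / [5] / [8];  common shape = (6, 1, 1)

Row-insert the values π_1, π_2, … into P one at a time, bumping the leftmost entry strictly greater than the inserted value down to the next row. The recording tableau Q records, in position (i, j), the step at which that cell was added to P.
  Insert 2 (step 1): P = [2];  Q = [1]
  Insert 4 (step 2): P = [2, 4];  Q = [1, 2]
  Insert 5 (step 3): P = [2, 4, 5];  Q = [1, 2, 3]
  Insert 6 (step 4): P = [2, 4, 5, 6];  Q = [1, 2, 3, 4]
  Insert 3 (step 5): P = [2, 3, 5, 6] / [4];  Q = [1, 2, 3, 4] / [5]
  Insert 7 (step 6): P = [2, 3, 5, 6, 7] / [4];  Q = [1, 2, 3, 4, 6] / [5]
  Insert 8 (step 7): P = [2, 3, 5, 6, 7, 8] / [4];  Q = [1, 2, 3, 4, 6, 7] / [5]
  Insert 1 (step 8): P = [1, 3, 5, 6, 7, 8] / [2] / [4];  Q = [1, 2, 3, 4, 6, 7] / [5] / [8]
Final shape: (6, 1, 1).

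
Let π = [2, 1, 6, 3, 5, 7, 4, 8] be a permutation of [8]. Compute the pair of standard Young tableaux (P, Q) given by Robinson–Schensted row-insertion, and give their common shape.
P = [1, 3, 4, 7, 8] / [2, 5] / [6];  Q = [1, 3, 5, 6, 8] / [2, 4] / [7];  common shape = (5, 2, 1)

Row-insert the values π_1, π_2, … into P one at a time, bumping the leftmost entry strictly greater than the inserted value down to the next row. The recording tableau Q records, in position (i, j), the step at which that cell was added to P.
  Insert 2 (step 1): P = [2];  Q = [1]
  Insert 1 (step 2): P = [1] / [2];  Q = [1] / [2]
  Insert 6 (step 3): P = [1, 6] / [2];  Q = [1, 3] / [2]
  Insert 3 (step 4): P = [1, 3] / [2, 6];  Q = [1, 3] / [2, 4]
  Insert 5 (step 5): P = [1, 3, 5] / [2, 6];  Q = [1, 3, 5] / [2, 4]
  Insert 7 (step 6): P = [1, 3, 5, 7] / [2, 6];  Q = [1, 3, 5, 6] / [2, 4]
  Insert 4 (step 7): P = [1, 3, 4, 7] / [2, 5] / [6];  Q = [1, 3, 5, 6] / [2, 4] / [7]
  Insert 8 (step 8): P = [1, 3, 4, 7, 8] / [2, 5] / [6];  Q = [1, 3, 5, 6, 8] / [2, 4] / [7]
Final shape: (5, 2, 1).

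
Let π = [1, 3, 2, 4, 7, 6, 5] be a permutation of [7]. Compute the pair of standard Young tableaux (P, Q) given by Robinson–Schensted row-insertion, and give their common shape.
P = [1, 2, 4, 5] / [3, 6] / [7];  Q = [1, 2, 4, 5] / [3, 6] / [7];  common shape = (4, 2, 1)

Row-insert the values π_1, π_2, … into P one at a time, bumping the leftmost entry strictly greater than the inserted value down to the next row. The recording tableau Q records, in position (i, j), the step at which that cell was added to P.
  Insert 1 (step 1): P = [1];  Q = [1]
  Insert 3 (step 2): P = [1, 3];  Q = [1, 2]
  Insert 2 (step 3): P = [1, 2] / [3];  Q = [1, 2] / [3]
  Insert 4 (step 4): P = [1, 2, 4] / [3];  Q = [1, 2, 4] / [3]
  Insert 7 (step 5): P = [1, 2, 4, 7] / [3];  Q = [1, 2, 4, 5] / [3]
  Insert 6 (step 6): P = [1, 2, 4, 6] / [3, 7];  Q = [1, 2, 4, 5] / [3, 6]
  Insert 5 (step 7): P = [1, 2, 4, 5] / [3, 6] / [7];  Q = [1, 2, 4, 5] / [3, 6] / [7]
Final shape: (4, 2, 1).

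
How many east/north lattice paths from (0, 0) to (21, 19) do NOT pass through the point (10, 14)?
Number of paths = 122715642192

Total paths from (0, 0) to (21, 19): C(40, 21) = 131282408400. Paths through (10, 14): (paths (0, 0) → (10, 14)) × (paths (10, 14) → (21, 19)) = C(24, 10) · C(16, 11) = 1961256 · 4368 = 8566766208. Avoidance count = 131282408400 − 8566766208 = 122715642192.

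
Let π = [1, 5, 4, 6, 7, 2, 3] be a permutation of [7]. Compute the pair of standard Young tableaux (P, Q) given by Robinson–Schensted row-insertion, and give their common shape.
P = [1, 2, 3, 7] / [4, 6] / [5];  Q = [1, 2, 4, 5] / [3, 7] / [6];  common shape = (4, 2, 1)

Row-insert the values π_1, π_2, … into P one at a time, bumping the leftmost entry strictly greater than the inserted value down to the next row. The recording tableau Q records, in position (i, j), the step at which that cell was added to P.
  Insert 1 (step 1): P = [1];  Q = [1]
  Insert 5 (step 2): P = [1, 5];  Q = [1, 2]
  Insert 4 (step 3): P = [1, 4] / [5];  Q = [1, 2] / [3]
  Insert 6 (step 4): P = [1, 4, 6] / [5];  Q = [1, 2, 4] / [3]
  Insert 7 (step 5): P = [1, 4, 6, 7] / [5];  Q = [1, 2, 4, 5] / [3]
  Insert 2 (step 6): P = [1, 2, 6, 7] / [4] / [5];  Q = [1, 2, 4, 5] / [3] / [6]
  Insert 3 (step 7): P = [1, 2, 3, 7] / [4, 6] / [5];  Q = [1, 2, 4, 5] / [3, 7] / [6]
Final shape: (4, 2, 1).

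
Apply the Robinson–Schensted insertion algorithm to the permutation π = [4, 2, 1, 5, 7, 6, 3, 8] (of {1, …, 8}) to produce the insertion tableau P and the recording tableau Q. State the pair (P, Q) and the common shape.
P = [1, 3, 6, 8] / [2, 5] / [4, 7];  Q = [1, 4, 5, 8] / [2, 6] / [3, 7];  common shape = (4, 2, 2)

Row-insert the values π_1, π_2, … into P one at a time, bumping the leftmost entry strictly greater than the inserted value down to the next row. The recording tableau Q records, in position (i, j), the step at which that cell was added to P.
  Insert 4 (step 1): P = [4];  Q = [1]
  Insert 2 (step 2): P = [2] / [4];  Q = [1] / [2]
  Insert 1 (step 3): P = [1] / [2] / [4];  Q = [1] / [2] / [3]
  Insert 5 (step 4): P = [1, 5] / [2] / [4];  Q = [1, 4] / [2] / [3]
  Insert 7 (step 5): P = [1, 5, 7] / [2] / [4];  Q = [1, 4, 5] / [2] / [3]
  Insert 6 (step 6): P = [1, 5, 6] / [2, 7] / [4];  Q = [1, 4, 5] / [2, 6] / [3]
  Insert 3 (step 7): P = [1, 3, 6] / [2, 5] / [4, 7];  Q = [1, 4, 5] / [2, 6] / [3, 7]
  Insert 8 (step 8): P = [1, 3, 6, 8] / [2, 5] / [4, 7];  Q = [1, 4, 5, 8] / [2, 6] / [3, 7]
Final shape: (4, 2, 2).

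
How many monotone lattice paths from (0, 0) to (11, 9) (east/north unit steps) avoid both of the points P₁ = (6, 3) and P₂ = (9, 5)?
Number of paths = 111722

Inclusion–exclusion. Total paths: C(20, 11) = 167960. Through P₁: C(9, 6)·C(11, 5) = 38808. Through P₂: C(14, 9)·C(6, 2) = 30030. Since P₁ is strictly southwest of P₂, a monotone path through both must visit P₁ then P₂; paths through both = C(9, 6)·C(5, 3)·C(6, 2) = 12600. Avoid both = 167960 − 38808 − 30030 + 12600 = 111722.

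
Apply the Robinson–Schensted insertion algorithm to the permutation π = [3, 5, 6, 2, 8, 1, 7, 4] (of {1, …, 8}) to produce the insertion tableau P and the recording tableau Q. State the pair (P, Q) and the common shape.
P = [1, 4, 6, 7] / [2, 5] / [3, 8];  Q = [1, 2, 3, 5] / [4, 7] / [6, 8];  common shape = (4, 2, 2)

Row-insert the values π_1, π_2, … into P one at a time, bumping the leftmost entry strictly greater than the inserted value down to the next row. The recording tableau Q records, in position (i, j), the step at which that cell was added to P.
  Insert 3 (step 1): P = [3];  Q = [1]
  Insert 5 (step 2): P = [3, 5];  Q = [1, 2]
  Insert 6 (step 3): P = [3, 5, 6];  Q = [1, 2, 3]
  Insert 2 (step 4): P = [2, 5, 6] / [3];  Q = [1, 2, 3] / [4]
  Insert 8 (step 5): P = [2, 5, 6, 8] / [3];  Q = [1, 2, 3, 5] / [4]
  Insert 1 (step 6): P = [1, 5, 6, 8] / [2] / [3];  Q = [1, 2, 3, 5] / [4] / [6]
  Insert 7 (step 7): P = [1, 5, 6, 7] / [2, 8] / [3];  Q = [1, 2, 3, 5] / [4, 7] / [6]
  Insert 4 (step 8): P = [1, 4, 6, 7] / [2, 5] / [3, 8];  Q = [1, 2, 3, 5] / [4, 7] / [6, 8]
Final shape: (4, 2, 2).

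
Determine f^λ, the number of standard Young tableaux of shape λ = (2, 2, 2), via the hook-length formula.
# SYT of shape (2, 2, 2) = 5

Hook-length formula: f^λ = n! / Π hook(c), product over all cells c of the Young diagram. For λ = (2, 2, 2), n = 6 boxes. Hook lengths by row (left-to-right, top-to-bottom): [4, 3]; [3, 2]; [2, 1]. Product of hooks = 144. So f^λ = 6! / 144 = 720 / 144 = 5.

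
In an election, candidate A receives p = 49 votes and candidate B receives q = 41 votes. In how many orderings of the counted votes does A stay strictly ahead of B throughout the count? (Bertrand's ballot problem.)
Strict-lead orderings = 6490071398045825766863280

Total orderings of the 90 votes with 49 for A: C(90, 49) = 73013303228015539877211900. By the Bertrand ballot formula (Cycle Lemma / reflection principle), the number of orderings in which A is strictly ahead of B throughout is (p − q)/(p + q) · C(p + q, p) = (49 − 41)/(49 + 41) · 73013303228015539877211900 = 6490071398045825766863280.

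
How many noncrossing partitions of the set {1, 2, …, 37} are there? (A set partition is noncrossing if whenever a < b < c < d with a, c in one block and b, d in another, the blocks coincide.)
C_37 = 45950804324621742364

These noncrossing partitions are counted by the Catalan number C_n = (1/(n + 1)) · C(2n, n). For n = 37: C_37 = (1/38) · C(74, 37) = 1746130564335626209832/38 = 45950804324621742364.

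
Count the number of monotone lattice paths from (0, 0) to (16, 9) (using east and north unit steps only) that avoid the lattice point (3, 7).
Number of paths = 2030375

Total paths from (0, 0) to (16, 9): C(25, 16) = 2042975. Paths through (3, 7): (paths (0, 0) → (3, 7)) × (paths (3, 7) → (16, 9)) = C(10, 3) · C(15, 13) = 120 · 105 = 12600. Avoidance count = 2042975 − 12600 = 2030375.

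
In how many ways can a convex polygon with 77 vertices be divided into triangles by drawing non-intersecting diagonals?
C_75 = 1221395654430378811828760722007962130791020

These polygon triangulations are counted by the Catalan number C_n = (1/(n + 1)) · C(2n, n). For n = 75: C_75 = (1/76) · C(150, 75) = 92826069736708789698985814872605121940117520/76 = 1221395654430378811828760722007962130791020.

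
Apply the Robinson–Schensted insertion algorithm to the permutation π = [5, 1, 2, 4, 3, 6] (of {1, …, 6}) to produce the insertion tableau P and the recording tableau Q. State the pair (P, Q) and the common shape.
P = [1, 2, 3, 6] / [4] / [5];  Q = [1, 3, 4, 6] / [2] / [5];  common shape = (4, 1, 1)

Row-insert the values π_1, π_2, … into P one at a time, bumping the leftmost entry strictly greater than the inserted value down to the next row. The recording tableau Q records, in position (i, j), the step at which that cell was added to P.
  Insert 5 (step 1): P = [5];  Q = [1]
  Insert 1 (step 2): P = [1] / [5];  Q = [1] / [2]
  Insert 2 (step 3): P = [1, 2] / [5];  Q = [1, 3] / [2]
  Insert 4 (step 4): P = [1, 2, 4] / [5];  Q = [1, 3, 4] / [2]
  Insert 3 (step 5): P = [1, 2, 3] / [4] / [5];  Q = [1, 3, 4] / [2] / [5]
  Insert 6 (step 6): P = [1, 2, 3, 6] / [4] / [5];  Q = [1, 3, 4, 6] / [2] / [5]
Final shape: (4, 1, 1).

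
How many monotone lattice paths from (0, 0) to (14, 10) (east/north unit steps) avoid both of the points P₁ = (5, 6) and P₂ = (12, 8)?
Number of paths = 974898

Inclusion–exclusion. Total paths: C(24, 14) = 1961256. Through P₁: C(11, 5)·C(13, 9) = 330330. Through P₂: C(20, 12)·C(4, 2) = 755820. Since P₁ is strictly southwest of P₂, a monotone path through both must visit P₁ then P₂; paths through both = C(11, 5)·C(9, 7)·C(4, 2) = 99792. Avoid both = 1961256 − 330330 − 755820 + 99792 = 974898.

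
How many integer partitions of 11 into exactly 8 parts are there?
p(11, 8 parts) = 3

Partitions of n into exactly k parts ↔ partitions of n − k into at most k parts (subtract 1 from each part). For n = 11, k = 8, the partitions are: 4+1+1+1+1+1+1+1, 3+2+1+1+1+1+1+1, 2+2+2+1+1+1+1+1. Count = 3.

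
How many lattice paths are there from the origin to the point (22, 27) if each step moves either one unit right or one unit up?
Number of paths = 49699896548176

A monotone lattice path from (0, 0) to (22, 27) consists of 22 east steps and 27 north steps in some order, so it is determined by which 22 of the 49 steps are east. The count is C(49, 22) = 49699896548176.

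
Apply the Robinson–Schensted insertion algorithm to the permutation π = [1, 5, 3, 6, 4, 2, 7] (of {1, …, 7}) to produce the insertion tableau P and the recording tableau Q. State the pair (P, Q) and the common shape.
P = [1, 2, 4, 7] / [3, 6] / [5];  Q = [1, 2, 4, 7] / [3, 5] / [6];  common shape = (4, 2, 1)

Row-insert the values π_1, π_2, … into P one at a time, bumping the leftmost entry strictly greater than the inserted value down to the next row. The recording tableau Q records, in position (i, j), the step at which that cell was added to P.
  Insert 1 (step 1): P = [1];  Q = [1]
  Insert 5 (step 2): P = [1, 5];  Q = [1, 2]
  Insert 3 (step 3): P = [1, 3] / [5];  Q = [1, 2] / [3]
  Insert 6 (step 4): P = [1, 3, 6] / [5];  Q = [1, 2, 4] / [3]
  Insert 4 (step 5): P = [1, 3, 4] / [5, 6];  Q = [1, 2, 4] / [3, 5]
  Insert 2 (step 6): P = [1, 2, 4] / [3, 6] / [5];  Q = [1, 2, 4] / [3, 5] / [6]
  Insert 7 (step 7): P = [1, 2, 4, 7] / [3, 6] / [5];  Q = [1, 2, 4, 7] / [3, 5] / [6]
Final shape: (4, 2, 1).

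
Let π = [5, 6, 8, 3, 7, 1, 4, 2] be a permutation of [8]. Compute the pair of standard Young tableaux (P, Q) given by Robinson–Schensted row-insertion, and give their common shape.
P = [1, 2, 7] / [3, 4] / [5, 6] / [8];  Q = [1, 2, 3] / [4, 5] / [6, 7] / [8];  common shape = (3, 2, 2, 1)

Row-insert the values π_1, π_2, … into P one at a time, bumping the leftmost entry strictly greater than the inserted value down to the next row. The recording tableau Q records, in position (i, j), the step at which that cell was added to P.
  Insert 5 (step 1): P = [5];  Q = [1]
  Insert 6 (step 2): P = [5, 6];  Q = [1, 2]
  Insert 8 (step 3): P = [5, 6, 8];  Q = [1, 2, 3]
  Insert 3 (step 4): P = [3, 6, 8] / [5];  Q = [1, 2, 3] / [4]
  Insert 7 (step 5): P = [3, 6, 7] / [5, 8];  Q = [1, 2, 3] / [4, 5]
  Insert 1 (step 6): P = [1, 6, 7] / [3, 8] / [5];  Q = [1, 2, 3] / [4, 5] / [6]
  Insert 4 (step 7): P = [1, 4, 7] / [3, 6] / [5, 8];  Q = [1, 2, 3] / [4, 5] / [6, 7]
  Insert 2 (step 8): P = [1, 2, 7] / [3, 4] / [5, 6] / [8];  Q = [1, 2, 3] / [4, 5] / [6, 7] / [8]
Final shape: (3, 2, 2, 1).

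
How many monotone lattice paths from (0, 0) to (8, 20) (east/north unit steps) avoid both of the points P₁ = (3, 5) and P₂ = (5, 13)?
Number of paths = 1514121

Inclusion–exclusion. Total paths: C(28, 8) = 3108105. Through P₁: C(8, 3)·C(20, 5) = 868224. Through P₂: C(18, 5)·C(10, 3) = 1028160. Since P₁ is strictly southwest of P₂, a monotone path through both must visit P₁ then P₂; paths through both = C(8, 3)·C(10, 2)·C(10, 3) = 302400. Avoid both = 3108105 − 868224 − 1028160 + 302400 = 1514121.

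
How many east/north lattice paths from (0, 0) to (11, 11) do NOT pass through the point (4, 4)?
Number of paths = 465192

Total paths from (0, 0) to (11, 11): C(22, 11) = 705432. Paths through (4, 4): (paths (0, 0) → (4, 4)) × (paths (4, 4) → (11, 11)) = C(8, 4) · C(14, 7) = 70 · 3432 = 240240. Avoidance count = 705432 − 240240 = 465192.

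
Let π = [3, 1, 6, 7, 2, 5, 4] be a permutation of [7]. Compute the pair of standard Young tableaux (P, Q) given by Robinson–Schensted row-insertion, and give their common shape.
P = [1, 2, 4] / [3, 5, 7] / [6];  Q = [1, 3, 4] / [2, 5, 6] / [7];  common shape = (3, 3, 1)

Row-insert the values π_1, π_2, … into P one at a time, bumping the leftmost entry strictly greater than the inserted value down to the next row. The recording tableau Q records, in position (i, j), the step at which that cell was added to P.
  Insert 3 (step 1): P = [3];  Q = [1]
  Insert 1 (step 2): P = [1] / [3];  Q = [1] / [2]
  Insert 6 (step 3): P = [1, 6] / [3];  Q = [1, 3] / [2]
  Insert 7 (step 4): P = [1, 6, 7] / [3];  Q = [1, 3, 4] / [2]
  Insert 2 (step 5): P = [1, 2, 7] / [3, 6];  Q = [1, 3, 4] / [2, 5]
  Insert 5 (step 6): P = [1, 2, 5] / [3, 6, 7];  Q = [1, 3, 4] / [2, 5, 6]
  Insert 4 (step 7): P = [1, 2, 4] / [3, 5, 7] / [6];  Q = [1, 3, 4] / [2, 5, 6] / [7]
Final shape: (3, 3, 1).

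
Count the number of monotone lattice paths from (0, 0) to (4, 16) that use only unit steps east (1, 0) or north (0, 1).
Number of paths = 4845

A monotone lattice path from (0, 0) to (4, 16) consists of 4 east steps and 16 north steps in some order, so it is determined by which 4 of the 20 steps are east. The count is C(20, 4) = 4845.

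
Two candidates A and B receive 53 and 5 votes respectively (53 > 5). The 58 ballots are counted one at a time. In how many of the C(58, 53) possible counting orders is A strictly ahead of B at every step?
Strict-lead orderings = 3792096

Total orderings of the 58 votes with 53 for A: C(58, 53) = 4582116. By the Bertrand ballot formula (Cycle Lemma / reflection principle), the number of orderings in which A is strictly ahead of B throughout is (p − q)/(p + q) · C(p + q, p) = (53 − 5)/(53 + 5) · 4582116 = 3792096.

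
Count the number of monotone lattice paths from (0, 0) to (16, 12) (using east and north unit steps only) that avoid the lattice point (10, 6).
Number of paths = 23022363

Total paths from (0, 0) to (16, 12): C(28, 16) = 30421755. Paths through (10, 6): (paths (0, 0) → (10, 6)) × (paths (10, 6) → (16, 12)) = C(16, 10) · C(12, 6) = 8008 · 924 = 7399392. Avoidance count = 30421755 − 7399392 = 23022363.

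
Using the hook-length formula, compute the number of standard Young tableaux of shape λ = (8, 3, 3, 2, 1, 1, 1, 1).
# SYT of shape (8, 3, 3, 2, 1, 1, 1, 1) = 67897830

Hook-length formula: f^λ = n! / Π hook(c), product over all cells c of the Young diagram. For λ = (8, 3, 3, 2, 1, 1, 1, 1), n = 20 boxes. Hook lengths by row (left-to-right, top-to-bottom): [15, 10, 8, 5, 4, 3, 2, 1]; [9, 4, 2]; [8, 3, 1]; [6, 1]; [4]; [3]; [2]; [1]. Product of hooks = 35831808000. So f^λ = 20! / 35831808000 = 2432902008176640000 / 35831808000 = 67897830.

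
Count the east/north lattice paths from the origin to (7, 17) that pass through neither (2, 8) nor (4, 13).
Number of paths = 205789

Inclusion–exclusion. Total paths: C(24, 7) = 346104. Through P₁: C(10, 2)·C(14, 5) = 90090. Through P₂: C(17, 4)·C(7, 3) = 83300. Since P₁ is strictly southwest of P₂, a monotone path through both must visit P₁ then P₂; paths through both = C(10, 2)·C(7, 2)·C(7, 3) = 33075. Avoid both = 346104 − 90090 − 83300 + 33075 = 205789.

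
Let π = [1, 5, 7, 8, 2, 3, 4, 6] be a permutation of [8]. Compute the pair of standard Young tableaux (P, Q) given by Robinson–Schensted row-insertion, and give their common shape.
P = [1, 2, 3, 4, 6] / [5, 7, 8];  Q = [1, 2, 3, 4, 8] / [5, 6, 7];  common shape = (5, 3)

Row-insert the values π_1, π_2, … into P one at a time, bumping the leftmost entry strictly greater than the inserted value down to the next row. The recording tableau Q records, in position (i, j), the step at which that cell was added to P.
  Insert 1 (step 1): P = [1];  Q = [1]
  Insert 5 (step 2): P = [1, 5];  Q = [1, 2]
  Insert 7 (step 3): P = [1, 5, 7];  Q = [1, 2, 3]
  Insert 8 (step 4): P = [1, 5, 7, 8];  Q = [1, 2, 3, 4]
  Insert 2 (step 5): P = [1, 2, 7, 8] / [5];  Q = [1, 2, 3, 4] / [5]
  Insert 3 (step 6): P = [1, 2, 3, 8] / [5, 7];  Q = [1, 2, 3, 4] / [5, 6]
  Insert 4 (step 7): P = [1, 2, 3, 4] / [5, 7, 8];  Q = [1, 2, 3, 4] / [5, 6, 7]
  Insert 6 (step 8): P = [1, 2, 3, 4, 6] / [5, 7, 8];  Q = [1, 2, 3, 4, 8] / [5, 6, 7]
Final shape: (5, 3).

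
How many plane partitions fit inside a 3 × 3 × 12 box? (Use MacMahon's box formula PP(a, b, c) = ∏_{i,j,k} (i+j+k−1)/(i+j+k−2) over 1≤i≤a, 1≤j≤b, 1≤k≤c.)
PP(3, 3, 12) = 4331600

Evaluate the triple product over i = 1..3, j = 1..3, k = 1..12. The factors are (2/1) · (3/2) · (4/3) · (5/4) · (6/5) · (7/6) · (8/7) · (9/8) · … (108 factors total). The numerators and denominators telescope so the product is an integer; carrying out the multiplication exactly gives PP(3, 3, 12) = 4331600.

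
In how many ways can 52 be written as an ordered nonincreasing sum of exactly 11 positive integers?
p(52, 11 parts) = 23501

Partitions of n into exactly k parts are in bijection with partitions of n − k into at most k parts (subtract 1 from each part). So p(52, exactly 11) = p(41, parts ≤ 11). Computing via the recurrence p(m, j) = p(m, j−1) + p(m−j, j) gives 23501.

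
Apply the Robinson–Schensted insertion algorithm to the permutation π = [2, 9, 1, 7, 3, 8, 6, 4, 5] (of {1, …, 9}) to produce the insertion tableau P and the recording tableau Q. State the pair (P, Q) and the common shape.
P = [1, 3, 4, 5] / [2, 6, 8] / [7] / [9];  Q = [1, 2, 6, 9] / [3, 4, 7] / [5] / [8];  common shape = (4, 3, 1, 1)

Row-insert the values π_1, π_2, … into P one at a time, bumping the leftmost entry strictly greater than the inserted value down to the next row. The recording tableau Q records, in position (i, j), the step at which that cell was added to P.
  Insert 2 (step 1): P = [2];  Q = [1]
  Insert 9 (step 2): P = [2, 9];  Q = [1, 2]
  Insert 1 (step 3): P = [1, 9] / [2];  Q = [1, 2] / [3]
  Insert 7 (step 4): P = [1, 7] / [2, 9];  Q = [1, 2] / [3, 4]
  Insert 3 (step 5): P = [1, 3] / [2, 7] / [9];  Q = [1, 2] / [3, 4] / [5]
  Insert 8 (step 6): P = [1, 3, 8] / [2, 7] / [9];  Q = [1, 2, 6] / [3, 4] / [5]
  Insert 6 (step 7): P = [1, 3, 6] / [2, 7, 8] / [9];  Q = [1, 2, 6] / [3, 4, 7] / [5]
  Insert 4 (step 8): P = [1, 3, 4] / [2, 6, 8] / [7] / [9];  Q = [1, 2, 6] / [3, 4, 7] / [5] / [8]
  Insert 5 (step 9): P = [1, 3, 4, 5] / [2, 6, 8] / [7] / [9];  Q = [1, 2, 6, 9] / [3, 4, 7] / [5] / [8]
Final shape: (4, 3, 1, 1).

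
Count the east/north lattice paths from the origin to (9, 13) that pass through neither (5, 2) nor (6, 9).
Number of paths = 299460

Inclusion–exclusion. Total paths: C(22, 9) = 497420. Through P₁: C(7, 5)·C(15, 4) = 28665. Through P₂: C(15, 6)·C(7, 3) = 175175. Since P₁ is strictly southwest of P₂, a monotone path through both must visit P₁ then P₂; paths through both = C(7, 5)·C(8, 1)·C(7, 3) = 5880. Avoid both = 497420 − 28665 − 175175 + 5880 = 299460.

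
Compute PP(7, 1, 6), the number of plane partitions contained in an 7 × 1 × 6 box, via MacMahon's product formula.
PP(7, 1, 6) = 1716

Evaluate the triple product over i = 1..7, j = 1..1, k = 1..6. The factors are (2/1) · (3/2) · (4/3) · (5/4) · (6/5) · (7/6) · (3/2) · (4/3) · … (42 factors total). The numerators and denominators telescope so the product is an integer; carrying out the multiplication exactly gives PP(7, 1, 6) = 1716.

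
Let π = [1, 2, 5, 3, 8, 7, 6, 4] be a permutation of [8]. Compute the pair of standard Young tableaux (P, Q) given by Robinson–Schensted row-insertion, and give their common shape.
P = [1, 2, 3, 4] / [5, 6] / [7] / [8];  Q = [1, 2, 3, 5] / [4, 6] / [7] / [8];  common shape = (4, 2, 1, 1)

Row-insert the values π_1, π_2, … into P one at a time, bumping the leftmost entry strictly greater than the inserted value down to the next row. The recording tableau Q records, in position (i, j), the step at which that cell was added to P.
  Insert 1 (step 1): P = [1];  Q = [1]
  Insert 2 (step 2): P = [1, 2];  Q = [1, 2]
  Insert 5 (step 3): P = [1, 2, 5];  Q = [1, 2, 3]
  Insert 3 (step 4): P = [1, 2, 3] / [5];  Q = [1, 2, 3] / [4]
  Insert 8 (step 5): P = [1, 2, 3, 8] / [5];  Q = [1, 2, 3, 5] / [4]
  Insert 7 (step 6): P = [1, 2, 3, 7] / [5, 8];  Q = [1, 2, 3, 5] / [4, 6]
  Insert 6 (step 7): P = [1, 2, 3, 6] / [5, 7] / [8];  Q = [1, 2, 3, 5] / [4, 6] / [7]
  Insert 4 (step 8): P = [1, 2, 3, 4] / [5, 6] / [7] / [8];  Q = [1, 2, 3, 5] / [4, 6] / [7] / [8]
Final shape: (4, 2, 1, 1).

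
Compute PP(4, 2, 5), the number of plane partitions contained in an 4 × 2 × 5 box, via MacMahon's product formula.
PP(4, 2, 5) = 5292

Evaluate the triple product over i = 1..4, j = 1..2, k = 1..5. The factors are (2/1) · (3/2) · (4/3) · (5/4) · (6/5) · (3/2) · (4/3) · (5/4) · … (40 factors total). The numerators and denominators telescope so the product is an integer; carrying out the multiplication exactly gives PP(4, 2, 5) = 5292.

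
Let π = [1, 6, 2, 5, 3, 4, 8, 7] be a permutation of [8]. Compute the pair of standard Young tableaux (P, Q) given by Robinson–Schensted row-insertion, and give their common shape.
P = [1, 2, 3, 4, 7] / [5, 8] / [6];  Q = [1, 2, 4, 6, 7] / [3, 8] / [5];  common shape = (5, 2, 1)

Row-insert the values π_1, π_2, … into P one at a time, bumping the leftmost entry strictly greater than the inserted value down to the next row. The recording tableau Q records, in position (i, j), the step at which that cell was added to P.
  Insert 1 (step 1): P = [1];  Q = [1]
  Insert 6 (step 2): P = [1, 6];  Q = [1, 2]
  Insert 2 (step 3): P = [1, 2] / [6];  Q = [1, 2] / [3]
  Insert 5 (step 4): P = [1, 2, 5] / [6];  Q = [1, 2, 4] / [3]
  Insert 3 (step 5): P = [1, 2, 3] / [5] / [6];  Q = [1, 2, 4] / [3] / [5]
  Insert 4 (step 6): P = [1, 2, 3, 4] / [5] / [6];  Q = [1, 2, 4, 6] / [3] / [5]
  Insert 8 (step 7): P = [1, 2, 3, 4, 8] / [5] / [6];  Q = [1, 2, 4, 6, 7] / [3] / [5]
  Insert 7 (step 8): P = [1, 2, 3, 4, 7] / [5, 8] / [6];  Q = [1, 2, 4, 6, 7] / [3, 8] / [5]
Final shape: (5, 2, 1).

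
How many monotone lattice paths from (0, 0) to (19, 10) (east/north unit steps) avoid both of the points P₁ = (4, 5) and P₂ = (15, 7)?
Number of paths = 12451446

Inclusion–exclusion. Total paths: C(29, 19) = 20030010. Through P₁: C(9, 4)·C(20, 15) = 1953504. Through P₂: C(22, 15)·C(7, 4) = 5969040. Since P₁ is strictly southwest of P₂, a monotone path through both must visit P₁ then P₂; paths through both = C(9, 4)·C(13, 11)·C(7, 4) = 343980. Avoid both = 20030010 − 1953504 − 5969040 + 343980 = 12451446.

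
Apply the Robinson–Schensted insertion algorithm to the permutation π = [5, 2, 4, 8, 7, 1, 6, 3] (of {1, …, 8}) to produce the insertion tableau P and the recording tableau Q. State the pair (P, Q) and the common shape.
P = [1, 3, 6] / [2, 4] / [5, 7] / [8];  Q = [1, 3, 4] / [2, 5] / [6, 7] / [8];  common shape = (3, 2, 2, 1)

Row-insert the values π_1, π_2, … into P one at a time, bumping the leftmost entry strictly greater than the inserted value down to the next row. The recording tableau Q records, in position (i, j), the step at which that cell was added to P.
  Insert 5 (step 1): P = [5];  Q = [1]
  Insert 2 (step 2): P = [2] / [5];  Q = [1] / [2]
  Insert 4 (step 3): P = [2, 4] / [5];  Q = [1, 3] / [2]
  Insert 8 (step 4): P = [2, 4, 8] / [5];  Q = [1, 3, 4] / [2]
  Insert 7 (step 5): P = [2, 4, 7] / [5, 8];  Q = [1, 3, 4] / [2, 5]
  Insert 1 (step 6): P = [1, 4, 7] / [2, 8] / [5];  Q = [1, 3, 4] / [2, 5] / [6]
  Insert 6 (step 7): P = [1, 4, 6] / [2, 7] / [5, 8];  Q = [1, 3, 4] / [2, 5] / [6, 7]
  Insert 3 (step 8): P = [1, 3, 6] / [2, 4] / [5, 7] / [8];  Q = [1, 3, 4] / [2, 5] / [6, 7] / [8]
Final shape: (3, 2, 2, 1).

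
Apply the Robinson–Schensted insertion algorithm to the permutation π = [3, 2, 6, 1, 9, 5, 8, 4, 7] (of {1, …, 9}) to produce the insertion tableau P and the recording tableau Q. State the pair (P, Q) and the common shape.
P = [1, 4, 7] / [2, 5, 8] / [3, 6, 9];  Q = [1, 3, 5] / [2, 6, 7] / [4, 8, 9];  common shape = (3, 3, 3)

Row-insert the values π_1, π_2, … into P one at a time, bumping the leftmost entry strictly greater than the inserted value down to the next row. The recording tableau Q records, in position (i, j), the step at which that cell was added to P.
  Insert 3 (step 1): P = [3];  Q = [1]
  Insert 2 (step 2): P = [2] / [3];  Q = [1] / [2]
  Insert 6 (step 3): P = [2, 6] / [3];  Q = [1, 3] / [2]
  Insert 1 (step 4): P = [1, 6] / [2] / [3];  Q = [1, 3] / [2] / [4]
  Insert 9 (step 5): P = [1, 6, 9] / [2] / [3];  Q = [1, 3, 5] / [2] / [4]
  Insert 5 (step 6): P = [1, 5, 9] / [2, 6] / [3];  Q = [1, 3, 5] / [2, 6] / [4]
  Insert 8 (step 7): P = [1, 5, 8] / [2, 6, 9] / [3];  Q = [1, 3, 5] / [2, 6, 7] / [4]
  Insert 4 (step 8): P = [1, 4, 8] / [2, 5, 9] / [3, 6];  Q = [1, 3, 5] / [2, 6, 7] / [4, 8]
  Insert 7 (step 9): P = [1, 4, 7] / [2, 5, 8] / [3, 6, 9];  Q = [1, 3, 5] / [2, 6, 7] / [4, 8, 9]
Final shape: (3, 3, 3).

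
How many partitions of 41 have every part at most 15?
p(41, parts ≤ 15) = 35401

Use the recurrence p(n, m) = p(n, m−1) + p(n−m, m): either the largest part is < m (count p(n, m−1)) or the largest part is exactly m (remove one copy of m, count p(n−m, m)). With p(0, ·) = 1 this gives p(41, parts ≤ 15) = 35401. (By conjugating Young diagrams, this also counts partitions of 41 into at most 15 parts.)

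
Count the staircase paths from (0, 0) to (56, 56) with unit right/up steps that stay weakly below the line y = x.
C_56 = 6852456927844873497549658464312

These NE paths below the diagonal are counted by the Catalan number C_n = (1/(n + 1)) · C(2n, n). For n = 56: C_56 = (1/57) · C(112, 56) = 390590044887157789360330532465784/57 = 6852456927844873497549658464312.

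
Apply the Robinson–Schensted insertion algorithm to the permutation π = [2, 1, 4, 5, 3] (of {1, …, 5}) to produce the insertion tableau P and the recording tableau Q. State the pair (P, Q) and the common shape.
P = [1, 3, 5] / [2, 4];  Q = [1, 3, 4] / [2, 5];  common shape = (3, 2)

Row-insert the values π_1, π_2, … into P one at a time, bumping the leftmost entry strictly greater than the inserted value down to the next row. The recording tableau Q records, in position (i, j), the step at which that cell was added to P.
  Insert 2 (step 1): P = [2];  Q = [1]
  Insert 1 (step 2): P = [1] / [2];  Q = [1] / [2]
  Insert 4 (step 3): P = [1, 4] / [2];  Q = [1, 3] / [2]
  Insert 5 (step 4): P = [1, 4, 5] / [2];  Q = [1, 3, 4] / [2]
  Insert 3 (step 5): P = [1, 3, 5] / [2, 4];  Q = [1, 3, 4] / [2, 5]
Final shape: (3, 2).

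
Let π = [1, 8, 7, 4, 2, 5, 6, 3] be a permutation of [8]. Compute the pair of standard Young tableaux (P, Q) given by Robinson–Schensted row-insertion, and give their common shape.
P = [1, 2, 3, 6] / [4, 5] / [7] / [8];  Q = [1, 2, 6, 7] / [3, 8] / [4] / [5];  common shape = (4, 2, 1, 1)

Row-insert the values π_1, π_2, … into P one at a time, bumping the leftmost entry strictly greater than the inserted value down to the next row. The recording tableau Q records, in position (i, j), the step at which that cell was added to P.
  Insert 1 (step 1): P = [1];  Q = [1]
  Insert 8 (step 2): P = [1, 8];  Q = [1, 2]
  Insert 7 (step 3): P = [1, 7] / [8];  Q = [1, 2] / [3]
  Insert 4 (step 4): P = [1, 4] / [7] / [8];  Q = [1, 2] / [3] / [4]
  Insert 2 (step 5): P = [1, 2] / [4] / [7] / [8];  Q = [1, 2] / [3] / [4] / [5]
  Insert 5 (step 6): P = [1, 2, 5] / [4] / [7] / [8];  Q = [1, 2, 6] / [3] / [4] / [5]
  Insert 6 (step 7): P = [1, 2, 5, 6] / [4] / [7] / [8];  Q = [1, 2, 6, 7] / [3] / [4] / [5]
  Insert 3 (step 8): P = [1, 2, 3, 6] / [4, 5] / [7] / [8];  Q = [1, 2, 6, 7] / [3, 8] / [4] / [5]
Final shape: (4, 2, 1, 1).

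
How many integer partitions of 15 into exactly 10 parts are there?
p(15, 10 parts) = 7

Partitions of n into exactly k parts ↔ partitions of n − k into at most k parts (subtract 1 from each part). For n = 15, k = 10, the partitions are: 6+1+1+1+1+1+1+1+1+1, 5+2+1+1+1+1+1+1+1+1, 4+3+1+1+1+1+1+1+1+1, 4+2+2+1+1+1+1+1+1+1, 3+3+2+1+1+1+1+1+1+1, 3+2+2+2+1+1+1+1+1+1, 2+2+2+2+2+1+1+1+1+1. Count = 7.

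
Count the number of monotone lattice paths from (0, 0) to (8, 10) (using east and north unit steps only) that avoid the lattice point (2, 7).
Number of paths = 40734

Total paths from (0, 0) to (8, 10): C(18, 8) = 43758. Paths through (2, 7): (paths (0, 0) → (2, 7)) × (paths (2, 7) → (8, 10)) = C(9, 2) · C(9, 6) = 36 · 84 = 3024. Avoidance count = 43758 − 3024 = 40734.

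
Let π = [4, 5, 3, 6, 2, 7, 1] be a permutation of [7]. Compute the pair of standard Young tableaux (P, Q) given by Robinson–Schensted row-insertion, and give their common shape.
P = [1, 5, 6, 7] / [2] / [3] / [4];  Q = [1, 2, 4, 6] / [3] / [5] / [7];  common shape = (4, 1, 1, 1)

Row-insert the values π_1, π_2, … into P one at a time, bumping the leftmost entry strictly greater than the inserted value down to the next row. The recording tableau Q records, in position (i, j), the step at which that cell was added to P.
  Insert 4 (step 1): P = [4];  Q = [1]
  Insert 5 (step 2): P = [4, 5];  Q = [1, 2]
  Insert 3 (step 3): P = [3, 5] / [4];  Q = [1, 2] / [3]
  Insert 6 (step 4): P = [3, 5, 6] / [4];  Q = [1, 2, 4] / [3]
  Insert 2 (step 5): P = [2, 5, 6] / [3] / [4];  Q = [1, 2, 4] / [3] / [5]
  Insert 7 (step 6): P = [2, 5, 6, 7] / [3] / [4];  Q = [1, 2, 4, 6] / [3] / [5]
  Insert 1 (step 7): P = [1, 5, 6, 7] / [2] / [3] / [4];  Q = [1, 2, 4, 6] / [3] / [5] / [7]
Final shape: (4, 1, 1, 1).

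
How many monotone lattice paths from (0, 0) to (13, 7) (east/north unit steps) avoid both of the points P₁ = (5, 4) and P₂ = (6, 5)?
Number of paths = 49170

Inclusion–exclusion. Total paths: C(20, 13) = 77520. Through P₁: C(9, 5)·C(11, 8) = 20790. Through P₂: C(11, 6)·C(9, 7) = 16632. Since P₁ is strictly southwest of P₂, a monotone path through both must visit P₁ then P₂; paths through both = C(9, 5)·C(2, 1)·C(9, 7) = 9072. Avoid both = 77520 − 20790 − 16632 + 9072 = 49170.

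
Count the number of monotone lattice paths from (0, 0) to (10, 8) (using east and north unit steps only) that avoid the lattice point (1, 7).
Number of paths = 43678

Total paths from (0, 0) to (10, 8): C(18, 10) = 43758. Paths through (1, 7): (paths (0, 0) → (1, 7)) × (paths (1, 7) → (10, 8)) = C(8, 1) · C(10, 9) = 8 · 10 = 80. Avoidance count = 43758 − 80 = 43678.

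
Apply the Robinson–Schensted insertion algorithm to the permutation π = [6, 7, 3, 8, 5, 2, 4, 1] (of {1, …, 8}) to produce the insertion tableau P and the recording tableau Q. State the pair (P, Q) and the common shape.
P = [1, 4, 8] / [2, 5] / [3, 7] / [6];  Q = [1, 2, 4] / [3, 5] / [6, 7] / [8];  common shape = (3, 2, 2, 1)

Row-insert the values π_1, π_2, … into P one at a time, bumping the leftmost entry strictly greater than the inserted value down to the next row. The recording tableau Q records, in position (i, j), the step at which that cell was added to P.
  Insert 6 (step 1): P = [6];  Q = [1]
  Insert 7 (step 2): P = [6, 7];  Q = [1, 2]
  Insert 3 (step 3): P = [3, 7] / [6];  Q = [1, 2] / [3]
  Insert 8 (step 4): P = [3, 7, 8] / [6];  Q = [1, 2, 4] / [3]
  Insert 5 (step 5): P = [3, 5, 8] / [6, 7];  Q = [1, 2, 4] / [3, 5]
  Insert 2 (step 6): P = [2, 5, 8] / [3, 7] / [6];  Q = [1, 2, 4] / [3, 5] / [6]
  Insert 4 (step 7): P = [2, 4, 8] / [3, 5] / [6, 7];  Q = [1, 2, 4] / [3, 5] / [6, 7]
  Insert 1 (step 8): P = [1, 4, 8] / [2, 5] / [3, 7] / [6];  Q = [1, 2, 4] / [3, 5] / [6, 7] / [8]
Final shape: (3, 2, 2, 1).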